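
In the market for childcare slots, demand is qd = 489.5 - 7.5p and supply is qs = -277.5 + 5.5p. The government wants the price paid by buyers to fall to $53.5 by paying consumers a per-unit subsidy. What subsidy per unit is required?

Required subsidy s = $13 per unit

At a buyer price of 53.5, quantity demanded is 489.5 − 7.5·53.5 = 88.25.
Sellers supply 88.25 only when they receive ps with -277.5 + 5.5·ps = 88.25, i.e. ps = 66.5.
s = ps − pb = 66.5 − 53.5 = 13.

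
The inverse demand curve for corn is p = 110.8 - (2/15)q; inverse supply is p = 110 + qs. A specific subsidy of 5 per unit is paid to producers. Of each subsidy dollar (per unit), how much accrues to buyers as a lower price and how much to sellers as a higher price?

Buyers gain 10/17 per unit; sellers gain 75/17 per unit

Pre-subsidy: 110.8 - (2/15)q = 110 + q gives q* = 12/17 and p* = 1882/17.
With the subsidy, sellers receive ps = pb + 5 for each unit, where pb is the price buyers pay.
On the curves, pb = 110.8 - (2/15)q and ps = 110 + q; the wedge ps − pb = 5 gives 110 + q − (110.8 - (2/15)q) = 5, so q' = 87/17.
Then pb = 110.8 − (2/15)·(87/17) = 1872/17 and ps = 110 + 1·(87/17) = 1957/17.
Buyers' price falls by p* − pb = 1882/17 − 1872/17 = 10/17; sellers' price rises by ps − p* = 1957/17 − 1882/17 = 75/17.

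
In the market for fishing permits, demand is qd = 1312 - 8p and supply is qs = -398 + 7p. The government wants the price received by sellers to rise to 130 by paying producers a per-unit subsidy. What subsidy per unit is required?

Required subsidy s = 30 per unit

At a seller price of 130, quantity supplied is -398 + 7·130 = 512.
Buyers absorb 512 only when they pay pb with 1312 − 8·pb = 512, i.e. pb = 100.
s = ps − pb = 130 − 100 = 30.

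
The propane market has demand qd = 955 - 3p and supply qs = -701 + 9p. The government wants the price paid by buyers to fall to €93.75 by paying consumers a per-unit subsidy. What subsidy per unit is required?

At a buyer price of 93.75, quantity demanded is 955 − 3·93.75 = 673.75.
Sellers supply 673.75 only when they receive ps with -701 + 9·ps = 673.75, i.e. ps = 152.75.
s = ps − pb = 152.75 − 93.75 = 59.

Required subsidy s = €59 per unit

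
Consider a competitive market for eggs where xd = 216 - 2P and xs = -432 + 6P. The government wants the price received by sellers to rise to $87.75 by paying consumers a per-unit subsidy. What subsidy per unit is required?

At a seller price of 87.75, quantity supplied is -432 + 6·87.75 = 94.5.
Buyers absorb 94.5 only when they pay Pb with 216 − 2·Pb = 94.5, i.e. Pb = 60.75.
s = Ps − Pb = 87.75 − 60.75 = 27.

Required subsidy s = $27 per unit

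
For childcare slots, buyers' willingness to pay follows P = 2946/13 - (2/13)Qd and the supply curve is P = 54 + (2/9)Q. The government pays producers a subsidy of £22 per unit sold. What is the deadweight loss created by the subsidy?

Pre-subsidy: 2946/13 - (2/13)Q = 54 + (2/9)Q gives Q* = 459 and P* = 156.
With the subsidy, sellers receive Ps = Pb + 22 for each unit, where Pb is the price buyers pay.
On the curves, Pb = 2946/13 - (2/13)Q and Ps = 54 + (2/9)Q; the wedge Ps − Pb = 22 gives 54 + (2/9)Q − (2946/13 - (2/13)Q) = 22, so Q' = 517.5.
Then Pb = 2946/13 − (2/13)·517.5 = 147 and Ps = 54 + (2/9)·517.5 = 169.
The subsidy expands output by 517.5 − 459 = 58.5 past the efficient level; on those units the gap between marginal cost and willingness to pay runs from 0 up to 22.
DWL = ½ × 22 × 58.5 = 643.5.

Deadweight loss = £643.5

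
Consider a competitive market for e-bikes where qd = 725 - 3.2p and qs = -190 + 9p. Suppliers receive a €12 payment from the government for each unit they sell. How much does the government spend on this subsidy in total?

Government cost = 375756/61

Pre-subsidy: 725 - 3.2p = -190 + 9p gives p* = 75, q* = 485.
With the subsidy, sellers receive ps = pb + 12 for each unit, where pb is the price buyers pay.
Supply in terms of pb becomes qs = -190 + 9(pb + 12) = -82 + 9pb. Setting this equal to demand: 725 - 3.2pb = -82 + 9pb, so pb = 4035/61.
Sellers receive ps = 4035/61 + 12 = 4767/61; q' = 725 − 3.2·(4035/61) = 31313/61.
Government outlay = subsidy × quantity = 12 × 31313/61 = 375756/61.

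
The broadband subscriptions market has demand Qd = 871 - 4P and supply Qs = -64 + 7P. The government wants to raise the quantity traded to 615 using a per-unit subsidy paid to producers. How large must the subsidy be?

Required subsidy s = 33 per unit

At Q = 615, invert demand for the buyer price: Pb = (871 − 615)/4 = 64; invert supply for the seller price: Ps = (615 − (-64))/7 = 97.
The subsidy must fill the gap: s = Ps − Pb = 97 − 64 = 33.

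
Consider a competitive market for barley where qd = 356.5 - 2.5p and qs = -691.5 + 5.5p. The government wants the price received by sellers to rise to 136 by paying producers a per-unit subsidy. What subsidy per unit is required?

Required subsidy s = 16 per unit

At a seller price of 136, quantity supplied is -691.5 + 5.5·136 = 56.5.
Buyers absorb 56.5 only when they pay pb with 356.5 − 2.5·pb = 56.5, i.e. pb = 120.
s = ps − pb = 136 − 120 = 16.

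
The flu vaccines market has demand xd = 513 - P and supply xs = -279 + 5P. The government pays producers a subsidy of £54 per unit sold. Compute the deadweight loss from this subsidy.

Pre-subsidy: 513 - P = -279 + 5P gives P* = 132, x* = 381.
With the subsidy, sellers receive Ps = Pb + 54 for each unit, where Pb is the price buyers pay.
Supply in terms of Pb becomes xs = -279 + 5(Pb + 54) = -9 + 5Pb. Setting this equal to demand: 513 - Pb = -9 + 5Pb, so Pb = 87.
Sellers receive Ps = 87 + 54 = 141; x' = 513 − 1·87 = 426.
The subsidy expands output by 426 − 381 = 45 past the efficient level; on those units the gap between marginal cost and willingness to pay runs from 0 up to 54.
DWL = ½ × 54 × 45 = 1215.

Deadweight loss = £1215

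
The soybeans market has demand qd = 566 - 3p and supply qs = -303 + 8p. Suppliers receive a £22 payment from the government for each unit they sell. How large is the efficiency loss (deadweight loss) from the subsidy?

Pre-subsidy: 566 - 3p = -303 + 8p gives p* = 79, q* = 329.
With the subsidy, sellers receive ps = pb + 22 for each unit, where pb is the price buyers pay.
Supply in terms of pb becomes qs = -303 + 8(pb + 22) = -127 + 8pb. Setting this equal to demand: 566 - 3pb = -127 + 8pb, so pb = 63.
Sellers receive ps = 63 + 22 = 85; q' = 566 − 3·63 = 377.
The subsidy expands output by 377 − 329 = 48 past the efficient level; on those units the gap between marginal cost and willingness to pay runs from 0 up to 22.
DWL = ½ × 22 × 48 = 528.

Deadweight loss = £528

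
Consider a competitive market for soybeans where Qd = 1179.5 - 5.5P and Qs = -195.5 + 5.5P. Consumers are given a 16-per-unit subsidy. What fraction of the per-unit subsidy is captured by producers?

Pre-subsidy: 1179.5 - 5.5P = -195.5 + 5.5P gives P* = 125, Q* = 492.
With the rebate, buyers effectively pay Pb = Ps − 16, where Ps is the price sellers receive.
Demand in terms of Ps becomes Qd = 1179.5 − 5.5(Ps − 16) = 1267.5 - 5.5Ps. Setting this equal to supply: 1267.5 - 5.5Ps = -195.5 + 5.5Ps, so Ps = 133.
Buyers pay Pb = 133 − 16 = 117; Q' = -195.5 + 5.5·133 = 536.
Buyers' price falls by P* − Pb = 125 − 117 = 8; sellers' price rises by Ps − P* = 133 − 125 = 8.
So producers capture 8/16 = 0.5 of each unit of subsidy.

Producer share = 0.5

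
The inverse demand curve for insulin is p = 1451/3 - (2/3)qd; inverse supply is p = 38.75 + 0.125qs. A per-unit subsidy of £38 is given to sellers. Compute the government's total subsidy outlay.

Government cost = £23180

Pre-subsidy: 1451/3 - (2/3)q = 38.75 + 0.125q gives q* = 562 and p* = 109.
With the subsidy, sellers receive ps = pb + 38 for each unit, where pb is the price buyers pay.
On the curves, pb = 1451/3 - (2/3)q and ps = 38.75 + 0.125q; the wedge ps − pb = 38 gives 38.75 + 0.125q − (1451/3 - (2/3)q) = 38, so q' = 610.
Then pb = 1451/3 − (2/3)·610 = 77 and ps = 38.75 + 0.125·610 = 115.
Government outlay = subsidy × quantity = 38 × 610 = 23180.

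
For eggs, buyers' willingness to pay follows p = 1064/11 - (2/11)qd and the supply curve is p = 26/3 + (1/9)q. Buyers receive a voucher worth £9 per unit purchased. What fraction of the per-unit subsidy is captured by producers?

Producer share = 11/29

Pre-subsidy: 1064/11 - (2/11)q = 26/3 + (1/9)q gives q* = 8718/29 and p* = 1220/29.
With the rebate, buyers effectively pay pb = ps − 9, where ps is the price sellers receive.
On the curves, pb = 1064/11 - (2/11)q and ps = 26/3 + (1/9)q; the wedge ps − pb = 9 gives 26/3 + (1/9)q − (1064/11 - (2/11)q) = 9, so q' = 9609/29.
Then pb = 1064/11 − (2/11)·(9609/29) = 1058/29 and ps = 26/3 + (1/9)·(9609/29) = 1319/29.
Buyers' price falls by p* − pb = 1220/29 − 1058/29 = 162/29; sellers' price rises by ps − p* = 1319/29 − 1220/29 = 99/29.
So producers capture (99/29)/9 = 11/29 of each unit of subsidy.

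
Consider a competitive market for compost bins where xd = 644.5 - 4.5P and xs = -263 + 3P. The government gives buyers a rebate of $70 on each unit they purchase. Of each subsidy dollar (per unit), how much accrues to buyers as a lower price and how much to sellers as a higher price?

Pre-subsidy: 644.5 - 4.5P = -263 + 3P gives P* = 121, x* = 100.
With the rebate, buyers effectively pay Pb = Ps − 70, where Ps is the price sellers receive.
Demand in terms of Ps becomes xd = 644.5 − 4.5(Ps − 70) = 959.5 - 4.5Ps. Setting this equal to supply: 959.5 - 4.5Ps = -263 + 3Ps, so Ps = 163.
Buyers pay Pb = 163 − 70 = 93; x' = -263 + 3·163 = 226.
Buyers' price falls by P* − Pb = 121 − 93 = 28; sellers' price rises by Ps − P* = 163 − 121 = 42.

Buyers gain $28 per unit; sellers gain $42 per unit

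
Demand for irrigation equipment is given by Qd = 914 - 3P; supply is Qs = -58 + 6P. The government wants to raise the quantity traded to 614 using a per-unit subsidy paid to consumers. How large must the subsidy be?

At Q = 614, invert demand for the buyer price: Pb = (914 − 614)/3 = 100; invert supply for the seller price: Ps = (614 − (-58))/6 = 112.
The subsidy must fill the gap: s = Ps − Pb = 112 − 100 = 12.

Required subsidy s = 12 per unit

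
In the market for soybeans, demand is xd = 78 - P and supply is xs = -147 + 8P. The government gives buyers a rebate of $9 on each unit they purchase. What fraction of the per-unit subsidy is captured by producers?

Producer share = 1/9

Pre-subsidy: 78 - P = -147 + 8P gives P* = 25, x* = 53.
With the rebate, buyers effectively pay Pb = Ps − 9, where Ps is the price sellers receive.
Demand in terms of Ps becomes xd = 78 − 1(Ps − 9) = 87 - Ps. Setting this equal to supply: 87 - Ps = -147 + 8Ps, so Ps = 26.
Buyers pay Pb = 26 − 9 = 17; x' = -147 + 8·26 = 61.
Buyers' price falls by P* − Pb = 25 − 17 = 8; sellers' price rises by Ps − P* = 26 − 25 = 1.
So producers capture 1/9 = 1/9 of each unit of subsidy.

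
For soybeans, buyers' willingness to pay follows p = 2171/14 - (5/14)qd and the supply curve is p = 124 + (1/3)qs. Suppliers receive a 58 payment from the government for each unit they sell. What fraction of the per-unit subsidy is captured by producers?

Producer share = 14/29

Pre-subsidy: 2171/14 - (5/14)q = 124 + (1/3)q gives q* = 45 and p* = 139.
With the subsidy, sellers receive ps = pb + 58 for each unit, where pb is the price buyers pay.
On the curves, pb = 2171/14 - (5/14)q and ps = 124 + (1/3)q; the wedge ps − pb = 58 gives 124 + (1/3)q − (2171/14 - (5/14)q) = 58, so q' = 129.
Then pb = 2171/14 − (5/14)·129 = 109 and ps = 124 + (1/3)·129 = 167.
Buyers' price falls by p* − pb = 139 − 109 = 30; sellers' price rises by ps − p* = 167 − 139 = 28.
So producers capture 28/58 = 14/29 of each unit of subsidy.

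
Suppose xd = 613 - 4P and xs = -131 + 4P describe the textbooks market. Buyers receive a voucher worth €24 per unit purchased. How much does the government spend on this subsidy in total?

Pre-subsidy: 613 - 4P = -131 + 4P gives P* = 93, x* = 241.
With the rebate, buyers effectively pay Pb = Ps − 24, where Ps is the price sellers receive.
Demand in terms of Ps becomes xd = 613 − 4(Ps − 24) = 709 - 4Ps. Setting this equal to supply: 709 - 4Ps = -131 + 4Ps, so Ps = 105.
Buyers pay Pb = 105 − 24 = 81; x' = -131 + 4·105 = 289.
Government outlay = subsidy × quantity = 24 × 289 = 6936.

Government cost = €6936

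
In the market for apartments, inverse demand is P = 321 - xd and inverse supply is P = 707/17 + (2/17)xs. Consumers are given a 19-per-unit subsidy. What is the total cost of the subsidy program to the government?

Pre-subsidy: 321 - x = 707/17 + (2/17)x gives x* = 250 and P* = 71.
With the rebate, buyers effectively pay Pb = Ps − 19, where Ps is the price sellers receive.
On the curves, Pb = 321 - x and Ps = 707/17 + (2/17)x; the wedge Ps − Pb = 19 gives 707/17 + (2/17)x − (321 - x) = 19, so x' = 267.
Then Pb = 321 − 1·267 = 54 and Ps = 707/17 + (2/17)·267 = 73.
Government outlay = subsidy × quantity = 19 × 267 = 5073.

Government cost = 5073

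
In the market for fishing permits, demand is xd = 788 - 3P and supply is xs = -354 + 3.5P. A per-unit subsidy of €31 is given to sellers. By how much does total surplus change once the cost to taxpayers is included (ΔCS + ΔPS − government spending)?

Net change in total surplus = -20181/26

Pre-subsidy: 788 - 3P = -354 + 3.5P gives P* = 2284/13, x* = 3392/13.
With the subsidy, sellers receive Ps = Pb + 31 for each unit, where Pb is the price buyers pay.
Supply in terms of Pb becomes xs = -354 + 3.5(Pb + 31) = -245.5 + 3.5Pb. Setting this equal to demand: 788 - 3Pb = -245.5 + 3.5Pb, so Pb = 159.
Sellers receive Ps = 159 + 31 = 190; x' = 788 − 3·159 = 311.
ΔCS = ½(3392/13 + 311)(2284/13 − 159) = 1613395/338; ΔPS = ½(3392/13 + 311)(190 − 2284/13) = 691455/169.
Government spending = 31 × 311 = 9641.
Net change = 1613395/338 + 691455/169 − 9641 = -20181/26. The loss equals the DWL triangle ½·31·651/13.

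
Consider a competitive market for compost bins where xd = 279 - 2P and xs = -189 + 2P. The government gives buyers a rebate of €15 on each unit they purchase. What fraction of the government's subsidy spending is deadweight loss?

DWL / government spending = 0.125

Pre-subsidy: 279 - 2P = -189 + 2P gives P* = 117, x* = 45.
With the rebate, buyers effectively pay Pb = Ps − 15, where Ps is the price sellers receive.
Demand in terms of Ps becomes xd = 279 − 2(Ps − 15) = 309 - 2Ps. Setting this equal to supply: 309 - 2Ps = -189 + 2Ps, so Ps = 124.5.
Buyers pay Pb = 124.5 − 15 = 109.5; x' = -189 + 2·124.5 = 60.
ΔCS = ½(45 + 60)(117 − 109.5) = 393.75; ΔPS = ½(45 + 60)(124.5 − 117) = 393.75.
Government spending = 15 × 60 = 900.
DWL = ½ × 15 × (60 − 45) = 112.5; fraction = 112.5 / 900 = 0.125.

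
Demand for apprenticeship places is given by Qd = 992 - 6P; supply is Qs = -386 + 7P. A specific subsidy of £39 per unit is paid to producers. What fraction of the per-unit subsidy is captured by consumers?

Consumer share = 7/13

Pre-subsidy: 992 - 6P = -386 + 7P gives P* = 106, Q* = 356.
With the subsidy, sellers receive Ps = Pb + 39 for each unit, where Pb is the price buyers pay.
Supply in terms of Pb becomes Qs = -386 + 7(Pb + 39) = -113 + 7Pb. Setting this equal to demand: 992 - 6Pb = -113 + 7Pb, so Pb = 85.
Sellers receive Ps = 85 + 39 = 124; Q' = 992 − 6·85 = 482.
Buyers' price falls by P* − Pb = 106 − 85 = 21; sellers' price rises by Ps − P* = 124 − 106 = 18.
So consumers capture 21/39 = 7/13 of each unit of subsidy.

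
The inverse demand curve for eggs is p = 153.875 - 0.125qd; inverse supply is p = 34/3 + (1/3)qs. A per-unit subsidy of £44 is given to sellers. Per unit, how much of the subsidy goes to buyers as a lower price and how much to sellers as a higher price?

Buyers gain £12 per unit; sellers gain £32 per unit

Pre-subsidy: 153.875 - 0.125q = 34/3 + (1/3)q gives q* = 311 and p* = 115.
With the subsidy, sellers receive ps = pb + 44 for each unit, where pb is the price buyers pay.
On the curves, pb = 153.875 - 0.125q and ps = 34/3 + (1/3)q; the wedge ps − pb = 44 gives 34/3 + (1/3)q − (153.875 - 0.125q) = 44, so q' = 407.
Then pb = 153.875 − 0.125·407 = 103 and ps = 34/3 + (1/3)·407 = 147.
Buyers' price falls by p* − pb = 115 − 103 = 12; sellers' price rises by ps − p* = 147 − 115 = 32.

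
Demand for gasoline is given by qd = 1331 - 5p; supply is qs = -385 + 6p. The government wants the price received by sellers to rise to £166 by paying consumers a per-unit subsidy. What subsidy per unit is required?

At a seller price of 166, quantity supplied is -385 + 6·166 = 611.
Buyers absorb 611 only when they pay pb with 1331 − 5·pb = 611, i.e. pb = 144.
s = ps − pb = 166 − 144 = 22.

Required subsidy s = £22 per unit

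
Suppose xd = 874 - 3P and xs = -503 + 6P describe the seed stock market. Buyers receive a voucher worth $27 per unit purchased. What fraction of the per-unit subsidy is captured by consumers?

Consumer share = 2/3

Pre-subsidy: 874 - 3P = -503 + 6P gives P* = 153, x* = 415.
With the rebate, buyers effectively pay Pb = Ps − 27, where Ps is the price sellers receive.
Demand in terms of Ps becomes xd = 874 − 3(Ps − 27) = 955 - 3Ps. Setting this equal to supply: 955 - 3Ps = -503 + 6Ps, so Ps = 162.
Buyers pay Pb = 162 − 27 = 135; x' = -503 + 6·162 = 469.
Buyers' price falls by P* − Pb = 153 − 135 = 18; sellers' price rises by Ps − P* = 162 − 153 = 9.
So consumers capture 18/27 = 2/3 of each unit of subsidy.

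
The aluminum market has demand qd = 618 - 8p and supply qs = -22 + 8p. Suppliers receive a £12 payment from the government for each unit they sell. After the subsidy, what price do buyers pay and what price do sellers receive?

Buyers pay £34; sellers receive £46

Pre-subsidy: 618 - 8p = -22 + 8p gives p* = 40, q* = 298.
With the subsidy, sellers receive ps = pb + 12 for each unit, where pb is the price buyers pay.
Supply in terms of pb becomes qs = -22 + 8(pb + 12) = 74 + 8pb. Setting this equal to demand: 618 - 8pb = 74 + 8pb, so pb = 34.
Sellers receive ps = 34 + 12 = 46; q' = 618 − 8·34 = 346.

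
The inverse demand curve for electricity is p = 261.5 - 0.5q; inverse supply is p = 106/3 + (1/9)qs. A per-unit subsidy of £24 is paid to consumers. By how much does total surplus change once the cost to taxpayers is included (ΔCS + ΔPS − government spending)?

Pre-subsidy: 261.5 - 0.5q = 106/3 + (1/9)q gives q* = 4071/11 and p* = 841/11.
With the rebate, buyers effectively pay pb = ps − 24, where ps is the price sellers receive.
On the curves, pb = 261.5 - 0.5q and ps = 106/3 + (1/9)q; the wedge ps − pb = 24 gives 106/3 + (1/9)q − (261.5 - 0.5q) = 24, so q' = 4503/11.
Then pb = 261.5 − 0.5·(4503/11) = 625/11 and ps = 106/3 + (1/9)·(4503/11) = 889/11.
ΔCS = ½(4071/11 + 4503/11)(841/11 − 625/11) = 925992/121; ΔPS = ½(4071/11 + 4503/11)(889/11 − 841/11) = 205776/121.
Government spending = 24 × 4503/11 = 108072/11.
Net change = 925992/121 + 205776/121 − 108072/11 = -5184/11. The loss equals the DWL triangle ½·24·432/11.

Net change in total surplus = -5184/11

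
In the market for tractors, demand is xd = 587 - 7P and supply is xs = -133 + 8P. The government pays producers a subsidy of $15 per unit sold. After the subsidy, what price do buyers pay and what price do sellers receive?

Buyers pay $40; sellers receive $55

Pre-subsidy: 587 - 7P = -133 + 8P gives P* = 48, x* = 251.
With the subsidy, sellers receive Ps = Pb + 15 for each unit, where Pb is the price buyers pay.
Supply in terms of Pb becomes xs = -133 + 8(Pb + 15) = -13 + 8Pb. Setting this equal to demand: 587 - 7Pb = -13 + 8Pb, so Pb = 40.
Sellers receive Ps = 40 + 15 = 55; x' = 587 − 7·40 = 307.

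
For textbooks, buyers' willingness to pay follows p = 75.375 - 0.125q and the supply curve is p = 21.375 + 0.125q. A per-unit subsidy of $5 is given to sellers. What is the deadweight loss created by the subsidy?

Pre-subsidy: 75.375 - 0.125q = 21.375 + 0.125q gives q* = 216 and p* = 48.375.
With the subsidy, sellers receive ps = pb + 5 for each unit, where pb is the price buyers pay.
On the curves, pb = 75.375 - 0.125q and ps = 21.375 + 0.125q; the wedge ps − pb = 5 gives 21.375 + 0.125q − (75.375 - 0.125q) = 5, so q' = 236.
Then pb = 75.375 − 0.125·236 = 45.875 and ps = 21.375 + 0.125·236 = 50.875.
The subsidy expands output by 236 − 216 = 20 past the efficient level; on those units the gap between marginal cost and willingness to pay runs from 0 up to 5.
DWL = ½ × 5 × 20 = 50.

Deadweight loss = $50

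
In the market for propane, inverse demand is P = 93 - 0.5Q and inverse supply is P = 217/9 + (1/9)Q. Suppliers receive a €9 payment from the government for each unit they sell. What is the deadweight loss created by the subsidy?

Pre-subsidy: 93 - 0.5Q = 217/9 + (1/9)Q gives Q* = 1240/11 and P* = 403/11.
With the subsidy, sellers receive Ps = Pb + 9 for each unit, where Pb is the price buyers pay.
On the curves, Pb = 93 - 0.5Q and Ps = 217/9 + (1/9)Q; the wedge Ps − Pb = 9 gives 217/9 + (1/9)Q − (93 - 0.5Q) = 9, so Q' = 1402/11.
Then Pb = 93 − 0.5·(1402/11) = 322/11 and Ps = 217/9 + (1/9)·(1402/11) = 421/11.
The subsidy expands output by 1402/11 − 1240/11 = 162/11 past the efficient level; on those units the gap between marginal cost and willingness to pay runs from 0 up to 9.
DWL = ½ × 9 × 162/11 = 729/11.

Deadweight loss = 729/11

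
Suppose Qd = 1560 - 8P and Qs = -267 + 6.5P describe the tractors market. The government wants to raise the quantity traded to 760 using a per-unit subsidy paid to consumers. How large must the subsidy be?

Required subsidy s = 58 per unit

At Q = 760, invert demand for the buyer price: Pb = (1560 − 760)/8 = 100; invert supply for the seller price: Ps = (760 − (-267))/6.5 = 158.
The subsidy must fill the gap: s = Ps − Pb = 158 − 100 = 58.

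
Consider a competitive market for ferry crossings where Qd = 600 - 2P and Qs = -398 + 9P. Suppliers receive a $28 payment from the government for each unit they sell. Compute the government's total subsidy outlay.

Government cost = 143024/11

Pre-subsidy: 600 - 2P = -398 + 9P gives P* = 998/11, Q* = 4604/11.
With the subsidy, sellers receive Ps = Pb + 28 for each unit, where Pb is the price buyers pay.
Supply in terms of Pb becomes Qs = -398 + 9(Pb + 28) = -146 + 9Pb. Setting this equal to demand: 600 - 2Pb = -146 + 9Pb, so Pb = 746/11.
Sellers receive Ps = 746/11 + 28 = 1054/11; Q' = 600 − 2·(746/11) = 5108/11.
Government outlay = subsidy × quantity = 28 × 5108/11 = 143024/11.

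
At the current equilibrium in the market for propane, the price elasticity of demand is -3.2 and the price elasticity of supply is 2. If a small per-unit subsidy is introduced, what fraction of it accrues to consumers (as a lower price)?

Consumer share = 5/13

For a small subsidy around the equilibrium, the benefit split depends on the relative slopes, which at a point are proportional to the elasticities.
Buyer share = εs/(εs + |εd|) = 2/(2 + 3.2) = 5/13; seller share = |εd|/(εs + |εd|) = 8/13.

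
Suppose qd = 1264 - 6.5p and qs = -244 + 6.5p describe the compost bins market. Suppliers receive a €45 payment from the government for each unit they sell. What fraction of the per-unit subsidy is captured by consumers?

Pre-subsidy: 1264 - 6.5p = -244 + 6.5p gives p* = 116, q* = 510.
With the subsidy, sellers receive ps = pb + 45 for each unit, where pb is the price buyers pay.
Supply in terms of pb becomes qs = -244 + 6.5(pb + 45) = 48.5 + 6.5pb. Setting this equal to demand: 1264 - 6.5pb = 48.5 + 6.5pb, so pb = 93.5.
Sellers receive ps = 93.5 + 45 = 138.5; q' = 1264 − 6.5·93.5 = 656.25.
Buyers' price falls by p* − pb = 116 − 93.5 = 22.5; sellers' price rises by ps − p* = 138.5 − 116 = 22.5.
So consumers capture 22.5/45 = 0.5 of each unit of subsidy.

Consumer share = 0.5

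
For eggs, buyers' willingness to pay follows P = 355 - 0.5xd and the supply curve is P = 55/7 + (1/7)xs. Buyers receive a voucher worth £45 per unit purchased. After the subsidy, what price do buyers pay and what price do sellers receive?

Pre-subsidy: 355 - 0.5x = 55/7 + (1/7)x gives x* = 540 and P* = 85.
With the rebate, buyers effectively pay Pb = Ps − 45, where Ps is the price sellers receive.
On the curves, Pb = 355 - 0.5x and Ps = 55/7 + (1/7)x; the wedge Ps − Pb = 45 gives 55/7 + (1/7)x − (355 - 0.5x) = 45, so x' = 610.
Then Pb = 355 − 0.5·610 = 50 and Ps = 55/7 + (1/7)·610 = 95.

Buyers pay £50; sellers receive £95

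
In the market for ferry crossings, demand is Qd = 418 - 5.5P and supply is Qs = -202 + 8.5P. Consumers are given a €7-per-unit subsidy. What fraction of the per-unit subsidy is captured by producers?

Pre-subsidy: 418 - 5.5P = -202 + 8.5P gives P* = 310/7, Q* = 1221/7.
With the rebate, buyers effectively pay Pb = Ps − 7, where Ps is the price sellers receive.
Demand in terms of Ps becomes Qd = 418 − 5.5(Ps − 7) = 456.5 - 5.5Ps. Setting this equal to supply: 456.5 - 5.5Ps = -202 + 8.5Ps, so Ps = 1317/28.
Buyers pay Pb = 1317/28 − 7 = 1121/28; Q' = -202 + 8.5·(1317/28) = 11077/56.
Buyers' price falls by P* − Pb = 310/7 − 1121/28 = 4.25; sellers' price rises by Ps − P* = 1317/28 − 310/7 = 2.75.
So producers capture 2.75/7 = 11/28 of each unit of subsidy.

Producer share = 11/28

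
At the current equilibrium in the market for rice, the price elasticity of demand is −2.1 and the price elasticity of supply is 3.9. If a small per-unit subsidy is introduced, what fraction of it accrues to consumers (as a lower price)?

Consumer share = 0.65

For a small subsidy around the equilibrium, the benefit split depends on the relative slopes, which at a point are proportional to the elasticities.
Buyer share = εs/(εs + |εd|) = 3.9/(3.9 + 2.1) = 0.65; seller share = |εd|/(εs + |εd|) = 0.35.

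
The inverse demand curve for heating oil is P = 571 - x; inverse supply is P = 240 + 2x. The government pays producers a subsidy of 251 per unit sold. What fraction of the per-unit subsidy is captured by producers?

Producer share = 2/3

Pre-subsidy: 571 - x = 240 + 2x gives x* = 331/3 and P* = 1382/3.
With the subsidy, sellers receive Ps = Pb + 251 for each unit, where Pb is the price buyers pay.
On the curves, Pb = 571 - x and Ps = 240 + 2x; the wedge Ps − Pb = 251 gives 240 + 2x − (571 - x) = 251, so x' = 194.
Then Pb = 571 − 1·194 = 377 and Ps = 240 + 2·194 = 628.
Buyers' price falls by P* − Pb = 1382/3 − 377 = 251/3; sellers' price rises by Ps − P* = 628 − 1382/3 = 502/3.
So producers capture (502/3)/251 = 2/3 of each unit of subsidy.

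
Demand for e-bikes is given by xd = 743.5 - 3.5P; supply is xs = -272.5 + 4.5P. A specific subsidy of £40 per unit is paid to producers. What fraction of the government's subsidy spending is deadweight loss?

DWL / government spending = 315/3022

Pre-subsidy: 743.5 - 3.5P = -272.5 + 4.5P gives P* = 127, x* = 299.
With the subsidy, sellers receive Ps = Pb + 40 for each unit, where Pb is the price buyers pay.
Supply in terms of Pb becomes xs = -272.5 + 4.5(Pb + 40) = -92.5 + 4.5Pb. Setting this equal to demand: 743.5 - 3.5Pb = -92.5 + 4.5Pb, so Pb = 104.5.
Sellers receive Ps = 104.5 + 40 = 144.5; x' = 743.5 − 3.5·104.5 = 377.75.
ΔCS = ½(299 + 377.75)(127 − 104.5) = 7613.4375; ΔPS = ½(299 + 377.75)(144.5 − 127) = 5921.5625.
Government spending = 40 × 377.75 = 15110.
DWL = ½ × 40 × (377.75 − 299) = 1575; fraction = 1575 / 15110 = 315/3022.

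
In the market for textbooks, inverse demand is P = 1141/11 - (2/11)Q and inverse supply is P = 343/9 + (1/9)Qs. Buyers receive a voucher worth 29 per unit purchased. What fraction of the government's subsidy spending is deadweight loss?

Pre-subsidy: 1141/11 - (2/11)Q = 343/9 + (1/9)Q gives Q* = 224 and P* = 63.
With the rebate, buyers effectively pay Pb = Ps − 29, where Ps is the price sellers receive.
On the curves, Pb = 1141/11 - (2/11)Q and Ps = 343/9 + (1/9)Q; the wedge Ps − Pb = 29 gives 343/9 + (1/9)Q − (1141/11 - (2/11)Q) = 29, so Q' = 323.
Then Pb = 1141/11 − (2/11)·323 = 45 and Ps = 343/9 + (1/9)·323 = 74.
ΔCS = ½(224 + 323)(63 − 45) = 4923; ΔPS = ½(224 + 323)(74 − 63) = 3008.5.
Government spending = 29 × 323 = 9367.
DWL = ½ × 29 × (323 − 224) = 1435.5; fraction = 1435.5 / 9367 = 99/646.

DWL / government spending = 99/646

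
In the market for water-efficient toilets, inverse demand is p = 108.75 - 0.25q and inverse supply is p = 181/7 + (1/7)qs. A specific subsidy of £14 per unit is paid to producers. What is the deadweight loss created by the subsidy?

Pre-subsidy: 108.75 - 0.25q = 181/7 + (1/7)q gives q* = 211 and p* = 56.
With the subsidy, sellers receive ps = pb + 14 for each unit, where pb is the price buyers pay.
On the curves, pb = 108.75 - 0.25q and ps = 181/7 + (1/7)q; the wedge ps − pb = 14 gives 181/7 + (1/7)q − (108.75 - 0.25q) = 14, so q' = 2713/11.
Then pb = 108.75 − 0.25·(2713/11) = 518/11 and ps = 181/7 + (1/7)·(2713/11) = 672/11.
The subsidy expands output by 2713/11 − 211 = 392/11 past the efficient level; on those units the gap between marginal cost and willingness to pay runs from 0 up to 14.
DWL = ½ × 14 × 392/11 = 2744/11.

Deadweight loss = 2744/11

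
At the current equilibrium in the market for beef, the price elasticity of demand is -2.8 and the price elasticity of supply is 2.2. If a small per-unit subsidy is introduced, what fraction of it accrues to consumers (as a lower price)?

For a small subsidy around the equilibrium, the benefit split depends on the relative slopes, which at a point are proportional to the elasticities.
Buyer share = εs/(εs + |εd|) = 2.2/(2.2 + 2.8) = 0.44; seller share = |εd|/(εs + |εd|) = 0.56.

Consumer share = 0.44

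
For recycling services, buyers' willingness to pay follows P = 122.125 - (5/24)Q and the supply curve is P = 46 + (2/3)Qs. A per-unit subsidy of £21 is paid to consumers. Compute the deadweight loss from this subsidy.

Pre-subsidy: 122.125 - (5/24)Q = 46 + (2/3)Q gives Q* = 87 and P* = 104.
With the rebate, buyers effectively pay Pb = Ps − 21, where Ps is the price sellers receive.
On the curves, Pb = 122.125 - (5/24)Q and Ps = 46 + (2/3)Q; the wedge Ps − Pb = 21 gives 46 + (2/3)Q − (122.125 - (5/24)Q) = 21, so Q' = 111.
Then Pb = 122.125 − (5/24)·111 = 99 and Ps = 46 + (2/3)·111 = 120.
The subsidy expands output by 111 − 87 = 24 past the efficient level; on those units the gap between marginal cost and willingness to pay runs from 0 up to 21.
DWL = ½ × 21 × 24 = 252.

Deadweight loss = £252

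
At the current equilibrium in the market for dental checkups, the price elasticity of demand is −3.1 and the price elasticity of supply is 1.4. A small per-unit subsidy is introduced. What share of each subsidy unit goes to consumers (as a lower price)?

Consumer share = 14/45

For a small subsidy around the equilibrium, the benefit split depends on the relative slopes, which at a point are proportional to the elasticities.
Buyer share = εs/(εs + |εd|) = 1.4/(1.4 + 3.1) = 14/45; seller share = |εd|/(εs + |εd|) = 31/45.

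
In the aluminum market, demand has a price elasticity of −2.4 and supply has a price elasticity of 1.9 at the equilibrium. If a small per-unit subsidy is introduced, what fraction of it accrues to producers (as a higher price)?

For a small subsidy around the equilibrium, the benefit split depends on the relative slopes, which at a point are proportional to the elasticities.
Buyer share = εs/(εs + |εd|) = 1.9/(1.9 + 2.4) = 19/43; seller share = |εd|/(εs + |εd|) = 24/43.
So producers capture 24/43 of the subsidy.

Producer share = 24/43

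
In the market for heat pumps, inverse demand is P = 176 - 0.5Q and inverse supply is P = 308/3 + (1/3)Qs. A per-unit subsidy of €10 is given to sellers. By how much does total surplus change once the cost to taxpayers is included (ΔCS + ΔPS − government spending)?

Net change in total surplus = -€60

Pre-subsidy: 176 - 0.5Q = 308/3 + (1/3)Q gives Q* = 88 and P* = 132.
With the subsidy, sellers receive Ps = Pb + 10 for each unit, where Pb is the price buyers pay.
On the curves, Pb = 176 - 0.5Q and Ps = 308/3 + (1/3)Q; the wedge Ps − Pb = 10 gives 308/3 + (1/3)Q − (176 - 0.5Q) = 10, so Q' = 100.
Then Pb = 176 − 0.5·100 = 126 and Ps = 308/3 + (1/3)·100 = 136.
ΔCS = ½(88 + 100)(132 − 126) = 564; ΔPS = ½(88 + 100)(136 − 132) = 376.
Government spending = 10 × 100 = 1000.
Net change = 564 + 376 − 1000 = -60. The loss equals the DWL triangle ½·10·12.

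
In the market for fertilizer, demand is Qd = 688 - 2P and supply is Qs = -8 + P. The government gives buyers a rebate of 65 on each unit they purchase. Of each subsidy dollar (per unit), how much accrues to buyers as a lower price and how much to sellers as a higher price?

Buyers gain 65/3 per unit; sellers gain 130/3 per unit

Pre-subsidy: 688 - 2P = -8 + P gives P* = 232, Q* = 224.
With the rebate, buyers effectively pay Pb = Ps − 65, where Ps is the price sellers receive.
Demand in terms of Ps becomes Qd = 688 − 2(Ps − 65) = 818 - 2Ps. Setting this equal to supply: 818 - 2Ps = -8 + Ps, so Ps = 826/3.
Buyers pay Pb = 826/3 − 65 = 631/3; Q' = -8 + 1·(826/3) = 802/3.
Buyers' price falls by P* − Pb = 232 − 631/3 = 65/3; sellers' price rises by Ps − P* = 826/3 − 232 = 130/3.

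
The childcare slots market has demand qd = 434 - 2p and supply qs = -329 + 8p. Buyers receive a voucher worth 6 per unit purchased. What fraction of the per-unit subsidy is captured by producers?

Producer share = 0.2

Pre-subsidy: 434 - 2p = -329 + 8p gives p* = 76.3, q* = 281.4.
With the rebate, buyers effectively pay pb = ps − 6, where ps is the price sellers receive.
Demand in terms of ps becomes qd = 434 − 2(ps − 6) = 446 - 2ps. Setting this equal to supply: 446 - 2ps = -329 + 8ps, so ps = 77.5.
Buyers pay pb = 77.5 − 6 = 71.5; q' = -329 + 8·77.5 = 291.
Buyers' price falls by p* − pb = 76.3 − 71.5 = 4.8; sellers' price rises by ps − p* = 77.5 − 76.3 = 1.2.
So producers capture 1.2/6 = 0.2 of each unit of subsidy.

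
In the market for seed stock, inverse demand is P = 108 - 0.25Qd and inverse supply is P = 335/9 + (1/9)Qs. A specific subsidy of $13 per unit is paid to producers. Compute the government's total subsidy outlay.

Pre-subsidy: 108 - 0.25Q = 335/9 + (1/9)Q gives Q* = 196 and P* = 59.
With the subsidy, sellers receive Ps = Pb + 13 for each unit, where Pb is the price buyers pay.
On the curves, Pb = 108 - 0.25Q and Ps = 335/9 + (1/9)Q; the wedge Ps − Pb = 13 gives 335/9 + (1/9)Q − (108 - 0.25Q) = 13, so Q' = 232.
Then Pb = 108 − 0.25·232 = 50 and Ps = 335/9 + (1/9)·232 = 63.
Government outlay = subsidy × quantity = 13 × 232 = 3016.

Government cost = $3016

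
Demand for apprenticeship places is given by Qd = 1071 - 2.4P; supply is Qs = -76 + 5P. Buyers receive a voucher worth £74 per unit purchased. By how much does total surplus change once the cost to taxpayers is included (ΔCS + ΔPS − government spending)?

Pre-subsidy: 1071 - 2.4P = -76 + 5P gives P* = 155, Q* = 699.
With the rebate, buyers effectively pay Pb = Ps − 74, where Ps is the price sellers receive.
Demand in terms of Ps becomes Qd = 1071 − 2.4(Ps − 74) = 1248.6 - 2.4Ps. Setting this equal to supply: 1248.6 - 2.4Ps = -76 + 5Ps, so Ps = 179.
Buyers pay Pb = 179 − 74 = 105; Q' = -76 + 5·179 = 819.
ΔCS = ½(699 + 819)(155 − 105) = 37950; ΔPS = ½(699 + 819)(179 − 155) = 18216.
Government spending = 74 × 819 = 60606.
Net change = 37950 + 18216 − 60606 = -4440. The loss equals the DWL triangle ½·74·120.

Net change in total surplus = -£4440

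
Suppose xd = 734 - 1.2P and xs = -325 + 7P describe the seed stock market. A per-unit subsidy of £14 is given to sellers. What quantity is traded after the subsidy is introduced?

x' = 24328/41

Pre-subsidy: 734 - 1.2P = -325 + 7P gives P* = 5295/41, x* = 23740/41.
With the subsidy, sellers receive Ps = Pb + 14 for each unit, where Pb is the price buyers pay.
Supply in terms of Pb becomes xs = -325 + 7(Pb + 14) = -227 + 7Pb. Setting this equal to demand: 734 - 1.2Pb = -227 + 7Pb, so Pb = 4805/41.
Sellers receive Ps = 4805/41 + 14 = 5379/41; x' = 734 − 1.2·(4805/41) = 24328/41.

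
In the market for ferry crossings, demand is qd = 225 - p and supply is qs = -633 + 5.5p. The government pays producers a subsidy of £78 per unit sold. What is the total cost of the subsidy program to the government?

Pre-subsidy: 225 - p = -633 + 5.5p gives p* = 132, q* = 93.
With the subsidy, sellers receive ps = pb + 78 for each unit, where pb is the price buyers pay.
Supply in terms of pb becomes qs = -633 + 5.5(pb + 78) = -204 + 5.5pb. Setting this equal to demand: 225 - pb = -204 + 5.5pb, so pb = 66.
Sellers receive ps = 66 + 78 = 144; q' = 225 − 1·66 = 159.
Government outlay = subsidy × quantity = 78 × 159 = 12402.

Government cost = £12402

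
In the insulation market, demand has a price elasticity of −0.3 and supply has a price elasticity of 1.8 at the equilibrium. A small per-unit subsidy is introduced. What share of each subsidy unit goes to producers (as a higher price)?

For a small subsidy around the equilibrium, the benefit split depends on the relative slopes, which at a point are proportional to the elasticities.
Buyer share = εs/(εs + |εd|) = 1.8/(1.8 + 0.3) = 6/7; seller share = |εd|/(εs + |εd|) = 1/7.
So producers capture 1/7 of the subsidy.

Producer share = 1/7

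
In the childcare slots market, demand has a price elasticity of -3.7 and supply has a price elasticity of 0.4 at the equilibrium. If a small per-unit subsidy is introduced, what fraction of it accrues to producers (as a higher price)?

For a small subsidy around the equilibrium, the benefit split depends on the relative slopes, which at a point are proportional to the elasticities.
Buyer share = εs/(εs + |εd|) = 0.4/(0.4 + 3.7) = 4/41; seller share = |εd|/(εs + |εd|) = 37/41.
So producers capture 37/41 of the subsidy.

Producer share = 37/41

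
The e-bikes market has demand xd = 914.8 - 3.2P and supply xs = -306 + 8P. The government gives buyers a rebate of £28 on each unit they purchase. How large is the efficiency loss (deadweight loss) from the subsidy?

Pre-subsidy: 914.8 - 3.2P = -306 + 8P gives P* = 109, x* = 566.
With the rebate, buyers effectively pay Pb = Ps − 28, where Ps is the price sellers receive.
Demand in terms of Ps becomes xd = 914.8 − 3.2(Ps − 28) = 1004.4 - 3.2Ps. Setting this equal to supply: 1004.4 - 3.2Ps = -306 + 8Ps, so Ps = 117.
Buyers pay Pb = 117 − 28 = 89; x' = -306 + 8·117 = 630.
The subsidy expands output by 630 − 566 = 64 past the efficient level; on those units the gap between marginal cost and willingness to pay runs from 0 up to 28.
DWL = ½ × 28 × 64 = 896.

Deadweight loss = £896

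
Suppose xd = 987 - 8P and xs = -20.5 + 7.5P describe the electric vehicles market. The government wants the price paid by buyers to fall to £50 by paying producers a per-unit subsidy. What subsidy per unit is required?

At a buyer price of 50, quantity demanded is 987 − 8·50 = 587.
Sellers supply 587 only when they receive Ps with -20.5 + 7.5·Ps = 587, i.e. Ps = 81.
s = Ps − Pb = 81 − 50 = 31.

Required subsidy s = £31 per unit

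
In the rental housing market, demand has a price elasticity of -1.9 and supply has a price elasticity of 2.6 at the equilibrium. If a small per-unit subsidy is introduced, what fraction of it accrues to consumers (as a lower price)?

Consumer share = 26/45

For a small subsidy around the equilibrium, the benefit split depends on the relative slopes, which at a point are proportional to the elasticities.
Buyer share = εs/(εs + |εd|) = 2.6/(2.6 + 1.9) = 26/45; seller share = |εd|/(εs + |εd|) = 19/45.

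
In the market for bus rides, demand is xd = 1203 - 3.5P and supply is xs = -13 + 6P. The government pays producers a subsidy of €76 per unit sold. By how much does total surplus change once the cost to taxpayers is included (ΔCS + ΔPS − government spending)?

Net change in total surplus = -€6384

Pre-subsidy: 1203 - 3.5P = -13 + 6P gives P* = 128, x* = 755.
With the subsidy, sellers receive Ps = Pb + 76 for each unit, where Pb is the price buyers pay.
Supply in terms of Pb becomes xs = -13 + 6(Pb + 76) = 443 + 6Pb. Setting this equal to demand: 1203 - 3.5Pb = 443 + 6Pb, so Pb = 80.
Sellers receive Ps = 80 + 76 = 156; x' = 1203 − 3.5·80 = 923.
ΔCS = ½(755 + 923)(128 − 80) = 40272; ΔPS = ½(755 + 923)(156 − 128) = 23492.
Government spending = 76 × 923 = 70148.
Net change = 40272 + 23492 − 70148 = -6384. The loss equals the DWL triangle ½·76·168.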